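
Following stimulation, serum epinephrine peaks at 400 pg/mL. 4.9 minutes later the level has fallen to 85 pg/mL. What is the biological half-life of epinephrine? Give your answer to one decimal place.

A/A₀ = 85/400 ≈ 0.2125.
n = log₂(4.7059) ≈ 2.2345 half-lives elapsed in 4.9 minutes.
t½ = 4.9/2.2345 ≈ 2.1929 minutes.

2.2 minutes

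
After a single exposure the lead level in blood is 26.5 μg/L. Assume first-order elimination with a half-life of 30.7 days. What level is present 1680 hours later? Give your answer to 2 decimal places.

Convert the elapsed time: 1680 hours = 70 days.
Number of half-lives: n = 70/30.7 ≈ 2.2801.
Remaining = 26.5 × (1/2)^2.2801 = 26.5 × 0.20588 ≈ 5.4558 μg/L.

5.46 μg/L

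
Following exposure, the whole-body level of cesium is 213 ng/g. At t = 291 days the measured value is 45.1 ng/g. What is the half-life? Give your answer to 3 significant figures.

130 days

A/A₀ = 45.1/213 ≈ 0.21174.
n = log₂(4.7228) ≈ 2.2397 half-lives elapsed in 291 days.
t½ = 291/2.2397 ≈ 129.93 days.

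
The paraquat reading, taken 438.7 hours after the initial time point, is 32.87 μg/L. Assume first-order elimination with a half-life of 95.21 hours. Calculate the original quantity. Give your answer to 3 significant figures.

Number of half-lives elapsed: n = 438.7/95.21 ≈ 4.6077.
A₀ = A × 2^n = 32.87 × 2^4.6077 = 32.87 × 24.381 ≈ 801.42 μg/L.

801 μg/L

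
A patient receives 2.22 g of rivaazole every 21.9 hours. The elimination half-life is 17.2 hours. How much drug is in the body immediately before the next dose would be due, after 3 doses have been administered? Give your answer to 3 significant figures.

1.46 g

The 3 doses were given 65.7, 43.8, 21.9 hours ago.
Total = 2.22·(1/2)^(65.7/17.2) + 2.22·(1/2)^(43.8/17.2) + 2.22·(1/2)^(21.9/17.2)
      = 0.15721 + 0.37999 + 0.91847 ≈ 1.4557 g.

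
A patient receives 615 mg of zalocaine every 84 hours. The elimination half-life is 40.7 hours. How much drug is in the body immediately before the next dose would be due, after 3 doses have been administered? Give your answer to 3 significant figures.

191 mg

The 3 doses were given 252, 168, 84 hours ago.
Total = 615·(1/2)^(252/40.7) + 615·(1/2)^(168/40.7) + 615·(1/2)^(84/40.7)
      = 8.414 + 35.18 + 147.09 ≈ 190.68 mg.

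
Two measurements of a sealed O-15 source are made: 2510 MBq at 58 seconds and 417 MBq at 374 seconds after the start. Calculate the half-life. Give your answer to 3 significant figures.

122 seconds

Over Δt = 374 − 58 = 316 seconds, the level fell by a factor of 2510/417 ≈ 6.0192.
n = log₂(6.0192) ≈ 2.5896 half-lives, so t½ = 316/2.5896 ≈ 122.03 seconds.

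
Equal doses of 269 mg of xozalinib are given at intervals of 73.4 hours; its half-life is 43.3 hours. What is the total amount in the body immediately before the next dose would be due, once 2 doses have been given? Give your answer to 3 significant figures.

The 2 doses were given 146.8, 73.4 hours ago.
Total = 269·(1/2)^(146.8/43.3) + 269·(1/2)^(73.4/43.3)
      = 25.655 + 83.073 ≈ 108.73 mg.

109 mg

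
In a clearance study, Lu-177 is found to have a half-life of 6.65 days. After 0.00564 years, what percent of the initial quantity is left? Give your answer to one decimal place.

80.7%

0.00564 years = 2.0586 days.
n = 2.0586/6.65 ≈ 0.30956 half-lives.
Fraction remaining = (1/2)^0.30956 ≈ 0.80689, i.e. 80.689%.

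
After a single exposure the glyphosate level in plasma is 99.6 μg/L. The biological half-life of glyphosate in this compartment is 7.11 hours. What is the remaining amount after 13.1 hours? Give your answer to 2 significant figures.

28 μg/L

Number of half-lives: n = 13.1/7.11 ≈ 1.8425.
Remaining = 99.6 × (1/2)^1.8425 = 99.6 × 0.27884 ≈ 27.773 μg/L.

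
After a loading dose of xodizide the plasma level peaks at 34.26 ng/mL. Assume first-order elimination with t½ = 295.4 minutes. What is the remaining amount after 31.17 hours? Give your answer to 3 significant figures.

0.426 ng/mL

Convert the elapsed time: 31.17 hours = 1870.2 minutes.
Number of half-lives: n = 1870.2/295.4 ≈ 6.3311.
Remaining = 34.26 × (1/2)^6.3311 = 34.26 × 0.012421 ≈ 0.42554 ng/mL.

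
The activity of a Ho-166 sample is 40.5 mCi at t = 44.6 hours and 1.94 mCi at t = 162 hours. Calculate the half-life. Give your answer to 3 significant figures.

26.8 hours

Over Δt = 162 − 44.6 = 117.4 hours, the level fell by a factor of 40.5/1.94 ≈ 20.876.
n = log₂(20.876) ≈ 4.3838 half-lives, so t½ = 117.4/4.3838 ≈ 26.78 hours.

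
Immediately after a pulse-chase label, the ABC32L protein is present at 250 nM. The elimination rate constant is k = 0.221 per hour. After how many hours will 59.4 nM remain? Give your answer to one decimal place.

t½ = ln 2 / k = 0.69315 / 0.221 ≈ 3.1364 hours.
Fraction remaining = 59.4/250 ≈ 0.2376.
n = log₂(250/59.4) = ln(4.2088)/ln 2 ≈ 2.0734 half-lives.
t = n × t½ = 2.0734 × 3.1364 ≈ 6.503 hours.

6.5 hours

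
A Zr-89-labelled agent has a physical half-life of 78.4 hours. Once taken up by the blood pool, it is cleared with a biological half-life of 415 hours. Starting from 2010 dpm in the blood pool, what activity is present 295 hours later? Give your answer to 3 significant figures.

1/t_eff = 1/t_phys + 1/t_biol = 1/78.4 + 1/415 = 0.015165 per hour.
t_eff = 78.4 × 415 / (78.4 + 415) ≈ 65.942 hours.
Remaining = 2010 × (1/2)^(295/65.942) = 2010 × (1/2)^4.4736 ≈ 90.471 dpm.

90.5 dpm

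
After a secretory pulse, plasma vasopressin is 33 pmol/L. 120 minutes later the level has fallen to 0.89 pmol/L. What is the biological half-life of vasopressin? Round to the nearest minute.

A/A₀ = 0.89/33 ≈ 0.02697.
n = log₂(37.079) ≈ 5.2125 half-lives elapsed in 120 minutes.
t½ = 120/5.2125 ≈ 23.022 minutes.

23 minutes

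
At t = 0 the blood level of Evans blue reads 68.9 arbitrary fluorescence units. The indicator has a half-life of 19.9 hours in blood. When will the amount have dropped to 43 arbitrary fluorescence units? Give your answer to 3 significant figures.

Fraction remaining = 43/68.9 ≈ 0.62409.
n = log₂(68.9/43) = ln(1.6023)/ln 2 ≈ 0.68017 half-lives.
t = n × t½ = 0.68017 × 19.9 ≈ 13.535 hours.

13.5 hours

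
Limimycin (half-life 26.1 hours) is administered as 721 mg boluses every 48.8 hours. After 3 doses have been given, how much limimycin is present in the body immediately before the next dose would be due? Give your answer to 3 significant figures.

266 mg

The 3 doses were given 146.4, 97.6, 48.8 hours ago.
Total = 721·(1/2)^(146.4/26.1) + 721·(1/2)^(97.6/26.1) + 721·(1/2)^(48.8/26.1)
      = 14.771 + 53.981 + 197.28 ≈ 266.04 mg.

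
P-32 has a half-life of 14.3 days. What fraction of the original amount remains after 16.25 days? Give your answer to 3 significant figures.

n = 16.25/14.3 ≈ 1.1364 half-lives.
Fraction remaining = (1/2)^1.1364 ≈ 0.4549.

0.455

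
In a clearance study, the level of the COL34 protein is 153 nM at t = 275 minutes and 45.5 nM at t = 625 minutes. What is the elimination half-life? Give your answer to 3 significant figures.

Over Δt = 625 − 275 = 350 minutes, the level fell by a factor of 153/45.5 ≈ 3.3626.
n = log₂(3.3626) ≈ 1.7496 half-lives, so t½ = 350/1.7496 ≈ 200.05 minutes.

200 minutes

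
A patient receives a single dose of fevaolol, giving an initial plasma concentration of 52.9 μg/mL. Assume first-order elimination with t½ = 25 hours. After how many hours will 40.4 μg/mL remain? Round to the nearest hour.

Fraction remaining = 40.4/52.9 ≈ 0.76371.
n = log₂(52.9/40.4) = ln(1.3094)/ln 2 ≈ 0.38891 half-lives.
t = n × t½ = 0.38891 × 25 ≈ 9.7228 hours.

10 hours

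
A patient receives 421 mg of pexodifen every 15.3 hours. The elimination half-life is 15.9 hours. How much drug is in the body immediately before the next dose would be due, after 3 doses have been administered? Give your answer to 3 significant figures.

The 3 doses were given 45.9, 30.6, 15.3 hours ago.
Total = 421·(1/2)^(45.9/15.9) + 421·(1/2)^(30.6/15.9) + 421·(1/2)^(15.3/15.9)
      = 56.921 + 110.9 + 216.08 ≈ 383.9 mg.

384 mg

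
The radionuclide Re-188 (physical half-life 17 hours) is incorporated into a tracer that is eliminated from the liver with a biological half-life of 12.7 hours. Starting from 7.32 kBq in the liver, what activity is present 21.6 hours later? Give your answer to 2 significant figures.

1/t_eff = 1/t_phys + 1/t_biol = 1/17 + 1/12.7 = 0.13756 per hour.
t_eff = 17 × 12.7 / (17 + 12.7) ≈ 7.2694 hours.
Remaining = 7.32 × (1/2)^(21.6/7.2694) = 7.32 × (1/2)^2.9714 ≈ 0.93334 kBq.

0.93 kBq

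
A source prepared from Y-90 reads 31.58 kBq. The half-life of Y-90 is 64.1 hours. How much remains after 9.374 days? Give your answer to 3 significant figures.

2.77 kBq

Convert the elapsed time: 9.374 days = 224.976 hours.
Number of half-lives: n = 224.976/64.1 ≈ 3.5098.
Remaining = 31.58 × (1/2)^3.5098 = 31.58 × 0.087792 ≈ 2.7725 kBq.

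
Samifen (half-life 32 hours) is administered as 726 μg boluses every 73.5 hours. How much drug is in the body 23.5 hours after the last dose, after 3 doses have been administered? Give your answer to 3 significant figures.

The 3 doses were given 170.5, 97, 23.5 hours ago.
Total = 726·(1/2)^(170.5/32) + 726·(1/2)^(97/32) + 726·(1/2)^(23.5/32)
      = 18.072 + 88.805 + 436.38 ≈ 543.26 μg.

543 μg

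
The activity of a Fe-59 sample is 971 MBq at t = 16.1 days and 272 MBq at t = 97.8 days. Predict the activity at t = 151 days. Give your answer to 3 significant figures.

Over Δt = 97.8 − 16.1 = 81.7 days, the level fell by a factor of 971/272 ≈ 3.5699.
n = log₂(3.5699) ≈ 1.8359 half-lives, so t½ = 81.7/1.8359 ≈ 44.502 days.
From t = 97.8 to t = 151: 272 × (1/2)^((151−97.8)/44.502) ≈ 118.77 MBq.

119 MBq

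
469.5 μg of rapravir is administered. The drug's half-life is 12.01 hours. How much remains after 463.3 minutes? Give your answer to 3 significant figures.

Convert the elapsed time: 463.3 minutes = 7.72167 hours.
Number of half-lives: n = 7.72167/12.01 ≈ 0.64294.
Remaining = 469.5 × (1/2)^0.64294 = 469.5 × 0.64041 ≈ 300.67 μg.

301 μg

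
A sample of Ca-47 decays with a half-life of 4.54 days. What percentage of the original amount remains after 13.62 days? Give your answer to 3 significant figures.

n = 13.62/4.54 ≈ 3 half-lives.
Fraction remaining = (1/2)^3 ≈ 0.125, i.e. 12.5%.

12.5%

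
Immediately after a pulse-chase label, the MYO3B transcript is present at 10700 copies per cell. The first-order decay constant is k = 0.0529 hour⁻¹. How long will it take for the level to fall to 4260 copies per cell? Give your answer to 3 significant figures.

t½ = ln 2 / k = 0.69315 / 0.0529 ≈ 13.103 hours.
Fraction remaining = 4260/10700 ≈ 0.39813.
n = log₂(10700/4260) = ln(2.5117)/ln 2 ≈ 1.3287 half-lives.
t = n × t½ = 1.3287 × 13.103 ≈ 17.41 hours.

17.4 hours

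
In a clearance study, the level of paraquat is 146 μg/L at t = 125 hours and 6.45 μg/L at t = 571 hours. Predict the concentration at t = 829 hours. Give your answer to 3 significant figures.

Over Δt = 571 − 125 = 446 hours, the level fell by a factor of 146/6.45 ≈ 22.636.
n = log₂(22.636) ≈ 4.5005 half-lives, so t½ = 446/4.5005 ≈ 99.1 hours.
From t = 571 to t = 829: 6.45 × (1/2)^((829−571)/99.1) ≈ 1.0613 μg/L.

1.06 μg/L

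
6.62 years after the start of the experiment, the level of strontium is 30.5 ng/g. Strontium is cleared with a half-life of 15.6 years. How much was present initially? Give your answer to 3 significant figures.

Number of half-lives elapsed: n = 6.62/15.6 ≈ 0.42436.
A₀ = A × 2^n = 30.5 × 2^0.42436 = 30.5 × 1.342 ≈ 40.93 ng/g.

40.9 ng/g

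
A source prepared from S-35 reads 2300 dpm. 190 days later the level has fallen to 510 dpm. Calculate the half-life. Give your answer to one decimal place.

A/A₀ = 510/2300 ≈ 0.22174.
n = log₂(4.5098) ≈ 2.1731 half-lives elapsed in 190 days.
t½ = 190/2.1731 ≈ 87.434 days.

87.4 days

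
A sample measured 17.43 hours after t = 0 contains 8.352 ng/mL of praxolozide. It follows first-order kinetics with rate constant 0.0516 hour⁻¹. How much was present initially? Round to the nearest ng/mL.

t½ = ln 2 / λ = 0.69315 / 0.0516 ≈ 13.433 hours.
Number of half-lives elapsed: n = 17.43/13.433 ≈ 1.2975.
A₀ = A × 2^n = 8.352 × 2^1.2975 = 8.352 × 2.4581 ≈ 20.53 ng/mL.

21 ng/mL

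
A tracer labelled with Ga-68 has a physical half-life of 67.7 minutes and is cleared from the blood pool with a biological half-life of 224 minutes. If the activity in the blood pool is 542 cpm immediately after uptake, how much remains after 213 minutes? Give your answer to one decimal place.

1/t_eff = 1/t_phys + 1/t_biol = 1/67.7 + 1/224 = 0.019235 per minute.
t_eff = 67.7 × 224 / (67.7 + 224) ≈ 51.988 minutes.
Remaining = 542 × (1/2)^(213/51.988) = 542 × (1/2)^4.0971 ≈ 31.67 cpm.

31.7 cpm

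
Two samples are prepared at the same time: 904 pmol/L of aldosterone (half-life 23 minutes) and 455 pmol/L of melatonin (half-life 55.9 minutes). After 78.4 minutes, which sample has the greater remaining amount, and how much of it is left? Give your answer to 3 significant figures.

melatonin, 172 pmol/L

aldosterone: 904 × (1/2)^3.4087 ≈ 85.123 pmol/L.
melatonin: 455 × (1/2)^1.4025 ≈ 172.11 pmol/L.
Melatonin has more remaining, at ≈ 172.11 pmol/L.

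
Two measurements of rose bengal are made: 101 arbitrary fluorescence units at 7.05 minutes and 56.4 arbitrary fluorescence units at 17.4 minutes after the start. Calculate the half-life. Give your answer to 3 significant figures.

Over Δt = 17.4 − 7.05 = 10.35 minutes, the level fell by a factor of 101/56.4 ≈ 1.7908.
n = log₂(1.7908) ≈ 0.84059 half-lives, so t½ = 10.35/0.84059 ≈ 12.313 minutes.

12.3 minutes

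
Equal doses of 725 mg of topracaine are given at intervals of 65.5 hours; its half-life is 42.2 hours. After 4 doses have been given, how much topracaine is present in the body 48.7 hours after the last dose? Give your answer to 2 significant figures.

490 mg

The 4 doses were given 245.2, 179.7, 114.2, 48.7 hours ago.
Total = 725·(1/2)^(245.2/42.2) + 725·(1/2)^(179.7/42.2) + 725·(1/2)^(114.2/42.2) + 725·(1/2)^(48.7/42.2)
      = 12.919 + 37.885 + 111.1 + 325.79 ≈ 487.69 mg.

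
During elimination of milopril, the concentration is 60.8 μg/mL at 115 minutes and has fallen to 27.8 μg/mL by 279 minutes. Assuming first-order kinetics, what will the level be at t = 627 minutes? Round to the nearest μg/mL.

Over Δt = 279 − 115 = 164 minutes, the level fell by a factor of 60.8/27.8 ≈ 2.1871.
n = log₂(2.1871) ≈ 1.129 half-lives, so t½ = 164/1.129 ≈ 145.26 minutes.
From t = 279 to t = 627: 27.8 × (1/2)^((627−279)/145.26) ≈ 5.283 μg/mL.

5 μg/mL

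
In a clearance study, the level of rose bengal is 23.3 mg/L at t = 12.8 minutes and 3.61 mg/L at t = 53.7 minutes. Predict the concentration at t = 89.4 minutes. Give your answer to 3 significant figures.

0.709 mg/L

Over Δt = 53.7 − 12.8 = 40.9 minutes, the level fell by a factor of 23.3/3.61 ≈ 6.4543.
n = log₂(6.4543) ≈ 2.6903 half-lives, so t½ = 40.9/2.6903 ≈ 15.203 minutes.
From t = 53.7 to t = 89.4: 3.61 × (1/2)^((89.4−53.7)/15.203) ≈ 0.70896 mg/L.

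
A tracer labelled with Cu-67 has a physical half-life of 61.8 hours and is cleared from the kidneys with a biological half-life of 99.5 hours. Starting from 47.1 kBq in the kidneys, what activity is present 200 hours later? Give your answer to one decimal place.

1.2 kBq

1/t_eff = 1/t_phys + 1/t_biol = 1/61.8 + 1/99.5 = 0.026231 per hour.
t_eff = 61.8 × 99.5 / (61.8 + 99.5) ≈ 38.122 hours.
Remaining = 47.1 × (1/2)^(200/38.122) = 47.1 × (1/2)^5.2463 ≈ 1.2409 kBq.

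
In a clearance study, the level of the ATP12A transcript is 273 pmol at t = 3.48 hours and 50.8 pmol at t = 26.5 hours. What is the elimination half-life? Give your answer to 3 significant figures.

Over Δt = 26.5 − 3.48 = 23.02 hours, the level fell by a factor of 273/50.8 ≈ 5.374.
n = log₂(5.374) ≈ 2.426 half-lives, so t½ = 23.02/2.426 ≈ 9.4889 hours.

9.49 hours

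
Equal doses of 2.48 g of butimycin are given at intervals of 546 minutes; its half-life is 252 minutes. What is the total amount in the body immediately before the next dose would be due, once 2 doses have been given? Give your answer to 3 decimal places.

0.675 g

The 2 doses were given 1092, 546 minutes ago.
Total = 2.48·(1/2)^(1092/252) + 2.48·(1/2)^(546/252)
      = 0.12302 + 0.55236 ≈ 0.67538 g.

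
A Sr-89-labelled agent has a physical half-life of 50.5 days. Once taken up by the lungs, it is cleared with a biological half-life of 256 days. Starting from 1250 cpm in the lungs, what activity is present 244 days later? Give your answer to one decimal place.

1/t_eff = 1/t_phys + 1/t_biol = 1/50.5 + 1/256 = 0.023708 per day.
t_eff = 50.5 × 256 / (50.5 + 256) ≈ 42.179 days.
Remaining = 1250 × (1/2)^(244/42.179) = 1250 × (1/2)^5.7848 ≈ 22.673 cpm.

22.7 cpm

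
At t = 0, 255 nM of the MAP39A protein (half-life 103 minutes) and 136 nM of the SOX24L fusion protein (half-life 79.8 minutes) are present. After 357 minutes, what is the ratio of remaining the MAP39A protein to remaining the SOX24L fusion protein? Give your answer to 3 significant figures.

MAP39A protein: 255 × (1/2)^(357/103) = 255 × (1/2)^3.466 ≈ 23.076 nM.
SOX24L fusion protein: 136 × (1/2)^(357/79.8) = 136 × (1/2)^4.4737 ≈ 6.121 nM.
Ratio ≈ 23.076 / 6.121 ≈ 3.77.

3.77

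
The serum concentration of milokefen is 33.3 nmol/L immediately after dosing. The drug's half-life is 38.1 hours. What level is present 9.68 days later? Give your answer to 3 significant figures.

Convert the elapsed time: 9.68 days = 232.32 hours.
Number of half-lives: n = 232.32/38.1 ≈ 6.0976.
Remaining = 33.3 × (1/2)^6.0976 = 33.3 × 0.014603 ≈ 0.48626 nmol/L.

0.486 nmol/L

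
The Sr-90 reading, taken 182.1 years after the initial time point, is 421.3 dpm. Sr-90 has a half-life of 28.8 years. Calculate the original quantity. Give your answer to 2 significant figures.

Number of half-lives elapsed: n = 182.1/28.8 ≈ 6.3229.
A₀ = A × 2^n = 421.3 × 2^6.3229 = 421.3 × 80.055 ≈ 33727 dpm.

34000 dpm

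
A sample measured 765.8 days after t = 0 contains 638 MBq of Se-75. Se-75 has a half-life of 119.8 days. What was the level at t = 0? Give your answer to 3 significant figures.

53600 MBq

Number of half-lives elapsed: n = 765.8/119.8 ≈ 6.3923.
A₀ = A × 2^n = 638 × 2^6.3923 = 638 × 84 ≈ 53592 MBq.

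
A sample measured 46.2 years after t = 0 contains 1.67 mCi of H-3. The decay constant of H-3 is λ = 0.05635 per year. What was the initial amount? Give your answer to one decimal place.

22.6 mCi

t½ = ln 2 / λ = 0.69315 / 0.05635 ≈ 12.301 years.
Number of half-lives elapsed: n = 46.2/12.301 ≈ 3.7559.
A₀ = A × 2^n = 1.67 × 2^3.7559 = 1.67 × 13.509 ≈ 22.56 mCi.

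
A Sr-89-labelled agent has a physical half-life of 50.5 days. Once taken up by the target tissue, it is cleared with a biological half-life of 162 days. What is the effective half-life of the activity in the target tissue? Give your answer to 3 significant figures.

1/t_eff = 1/t_phys + 1/t_biol = 1/50.5 + 1/162 = 0.025975 per day.
t_eff = 50.5 × 162 / (50.5 + 162) ≈ 38.499 days.

38.5 days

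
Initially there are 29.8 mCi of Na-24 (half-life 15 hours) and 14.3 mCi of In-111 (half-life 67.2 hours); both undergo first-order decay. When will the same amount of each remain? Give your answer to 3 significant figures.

20.5 hours

Set 29.8·(1/2)^(t/15) = 14.3·(1/2)^(t/67.2).
Taking log₂: log₂(29.8/14.3) = t·(1/15 − 1/67.2).
log₂(2.0839) = 1.0593; 1/15 − 1/67.2 = 0.051786.
t = 1.0593 / 0.051786 ≈ 20.455 hours.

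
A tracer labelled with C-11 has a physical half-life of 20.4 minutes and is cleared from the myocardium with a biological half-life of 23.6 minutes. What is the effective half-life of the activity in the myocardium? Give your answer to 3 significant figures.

1/t_eff = 1/t_phys + 1/t_biol = 1/20.4 + 1/23.6 = 0.091392 per minute.
t_eff = 20.4 × 23.6 / (20.4 + 23.6) ≈ 10.942 minutes.

10.9 minutes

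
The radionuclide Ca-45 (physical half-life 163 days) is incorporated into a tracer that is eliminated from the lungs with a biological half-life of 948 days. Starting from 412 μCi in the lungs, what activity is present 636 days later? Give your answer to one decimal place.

1/t_eff = 1/t_phys + 1/t_biol = 1/163 + 1/948 = 0.0071898 per day.
t_eff = 163 × 948 / (163 + 948) ≈ 139.09 days.
Remaining = 412 × (1/2)^(636/139.09) = 412 × (1/2)^4.5727 ≈ 17.313 μCi.

17.3 μCi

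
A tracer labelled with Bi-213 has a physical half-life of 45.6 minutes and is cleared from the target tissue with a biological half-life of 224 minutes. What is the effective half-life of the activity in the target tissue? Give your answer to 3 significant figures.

1/t_eff = 1/t_phys + 1/t_biol = 1/45.6 + 1/224 = 0.026394 per minute.
t_eff = 45.6 × 224 / (45.6 + 224) ≈ 37.887 minutes.

37.9 minutes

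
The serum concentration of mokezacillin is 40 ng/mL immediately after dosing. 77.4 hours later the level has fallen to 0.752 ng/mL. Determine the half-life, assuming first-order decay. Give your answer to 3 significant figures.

A/A₀ = 0.752/40 ≈ 0.0188.
n = log₂(53.191) ≈ 5.7331 half-lives elapsed in 77.4 hours.
t½ = 77.4/5.7331 ≈ 13.5 hours.

13.5 hours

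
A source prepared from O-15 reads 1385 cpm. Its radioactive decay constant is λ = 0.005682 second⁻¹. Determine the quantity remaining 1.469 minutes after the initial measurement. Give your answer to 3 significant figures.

t½ = ln 2 / λ = 0.69315 / 0.005682 ≈ 121.99 seconds.
Convert the elapsed time: 1.469 minutes = 88.14 seconds.
Number of half-lives: n = 88.14/121.99 ≈ 0.72252.
Remaining = 1385 × (1/2)^0.72252 = 1385 × 0.60604 ≈ 839.36 cpm.

839 cpm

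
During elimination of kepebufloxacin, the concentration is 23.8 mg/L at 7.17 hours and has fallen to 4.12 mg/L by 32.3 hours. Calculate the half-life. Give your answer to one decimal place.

Over Δt = 32.3 − 7.17 = 25.13 hours, the level fell by a factor of 23.8/4.12 ≈ 5.7767.
n = log₂(5.7767) ≈ 2.5302 half-lives, so t½ = 25.13/2.5302 ≈ 9.9318 hours.

9.9 hours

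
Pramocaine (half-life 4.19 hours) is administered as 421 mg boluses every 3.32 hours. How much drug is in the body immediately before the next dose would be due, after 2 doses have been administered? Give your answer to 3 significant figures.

383 mg

The 2 doses were given 6.64, 3.32 hours ago.
Total = 421·(1/2)^(6.64/4.19) + 421·(1/2)^(3.32/4.19)
      = 140.36 + 243.08 ≈ 383.44 mg.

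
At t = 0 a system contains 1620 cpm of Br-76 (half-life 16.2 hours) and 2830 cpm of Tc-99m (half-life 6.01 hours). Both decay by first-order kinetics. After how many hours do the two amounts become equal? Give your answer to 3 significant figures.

7.69 hours

Set 1620·(1/2)^(t/16.2) = 2830·(1/2)^(t/6.01).
Taking log₂: log₂(1620/2830) = t·(1/16.2 − 1/6.01).
log₂(0.57244) = -0.80481; 1/16.2 − 1/6.01 = -0.10466.
t = -0.80481 / -0.10466 ≈ 7.6897 hours.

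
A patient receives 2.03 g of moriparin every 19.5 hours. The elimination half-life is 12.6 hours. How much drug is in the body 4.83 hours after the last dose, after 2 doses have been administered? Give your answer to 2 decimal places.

2.09 g

The 2 doses were given 24.33, 4.83 hours ago.
Total = 2.03·(1/2)^(24.33/12.6) + 2.03·(1/2)^(4.83/12.6)
      = 0.53238 + 1.5563 ≈ 2.0887 g.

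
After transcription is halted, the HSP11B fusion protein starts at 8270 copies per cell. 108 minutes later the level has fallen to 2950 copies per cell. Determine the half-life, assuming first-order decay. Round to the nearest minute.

73 minutes

A/A₀ = 2950/8270 ≈ 0.35671.
n = log₂(2.8034) ≈ 1.4872 half-lives elapsed in 108 minutes.
t½ = 108/1.4872 ≈ 72.621 minutes.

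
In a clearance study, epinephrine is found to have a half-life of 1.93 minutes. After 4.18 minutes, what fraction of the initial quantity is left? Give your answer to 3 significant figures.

0.223

n = 4.18/1.93 ≈ 2.1658 half-lives.
Fraction remaining = (1/2)^2.1658 ≈ 0.22286.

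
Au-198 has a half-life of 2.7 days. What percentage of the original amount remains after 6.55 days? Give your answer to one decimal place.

n = 6.55/2.7 ≈ 2.4259 half-lives.
Fraction remaining = (1/2)^2.4259 ≈ 0.18609, i.e. 18.609%.

18.6%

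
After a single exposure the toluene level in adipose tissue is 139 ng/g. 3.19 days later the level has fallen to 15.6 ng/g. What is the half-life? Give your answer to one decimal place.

1.0 days

A/A₀ = 15.6/139 ≈ 0.11223.
n = log₂(8.9103) ≈ 3.1555 half-lives elapsed in 3.19 days.
t½ = 3.19/3.1555 ≈ 1.0109 days.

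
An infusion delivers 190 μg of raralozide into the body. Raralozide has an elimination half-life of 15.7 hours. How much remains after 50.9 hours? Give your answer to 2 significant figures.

20 μg

Number of half-lives: n = 50.9/15.7 ≈ 3.242.
Remaining = 190 × (1/2)^3.242 = 190 × 0.10569 ≈ 20.082 μg.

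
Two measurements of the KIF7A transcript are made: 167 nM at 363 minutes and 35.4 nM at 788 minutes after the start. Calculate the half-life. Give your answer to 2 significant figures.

Over Δt = 788 − 363 = 425 minutes, the level fell by a factor of 167/35.4 ≈ 4.7175.
n = log₂(4.7175) ≈ 2.238 half-lives, so t½ = 425/2.238 ≈ 189.9 minutes.

190 minutes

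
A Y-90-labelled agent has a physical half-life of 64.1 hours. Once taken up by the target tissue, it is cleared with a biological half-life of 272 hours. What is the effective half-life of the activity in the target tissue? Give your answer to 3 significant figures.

1/t_eff = 1/t_phys + 1/t_biol = 1/64.1 + 1/272 = 0.019277 per hour.
t_eff = 64.1 × 272 / (64.1 + 272) ≈ 51.875 hours.

51.9 hours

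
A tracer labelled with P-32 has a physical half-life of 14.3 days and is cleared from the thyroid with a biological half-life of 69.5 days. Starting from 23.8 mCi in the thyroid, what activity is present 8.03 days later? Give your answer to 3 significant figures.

14.9 mCi

1/t_eff = 1/t_phys + 1/t_biol = 1/14.3 + 1/69.5 = 0.084319 per day.
t_eff = 14.3 × 69.5 / (14.3 + 69.5) ≈ 11.86 days.
Remaining = 23.8 × (1/2)^(8.03/11.86) = 23.8 × (1/2)^0.67708 ≈ 14.885 mCi.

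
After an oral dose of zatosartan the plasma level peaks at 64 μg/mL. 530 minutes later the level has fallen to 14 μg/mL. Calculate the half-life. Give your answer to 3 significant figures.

A/A₀ = 14/64 ≈ 0.21875.
n = log₂(4.5714) ≈ 2.1926 half-lives elapsed in 530 minutes.
t½ = 530/2.1926 ≈ 241.72 minutes.

242 minutes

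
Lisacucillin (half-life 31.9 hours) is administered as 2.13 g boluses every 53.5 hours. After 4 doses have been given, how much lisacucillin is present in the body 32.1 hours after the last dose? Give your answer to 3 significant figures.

The 4 doses were given 192.6, 139.1, 85.6, 32.1 hours ago.
Total = 2.13·(1/2)^(192.6/31.9) + 2.13·(1/2)^(139.1/31.9) + 2.13·(1/2)^(85.6/31.9) + 2.13·(1/2)^(32.1/31.9)
      = 0.032425 + 0.10369 + 0.33159 + 1.0604 ≈ 1.5281 g.

1.53 g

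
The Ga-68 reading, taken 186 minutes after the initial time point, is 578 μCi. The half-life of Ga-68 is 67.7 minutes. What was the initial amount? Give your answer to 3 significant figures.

Number of half-lives elapsed: n = 186/67.7 ≈ 2.7474.
A₀ = A × 2^n = 578 × 2^2.7474 = 578 × 6.7151 ≈ 3881.3 μCi.

3880 μCi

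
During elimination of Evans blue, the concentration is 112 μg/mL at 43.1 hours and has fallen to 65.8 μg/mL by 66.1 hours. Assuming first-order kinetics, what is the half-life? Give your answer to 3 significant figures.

30.0 hours

Over Δt = 66.1 − 43.1 = 23 hours, the level fell by a factor of 112/65.8 ≈ 1.7021.
n = log₂(1.7021) ≈ 0.76734 half-lives, so t½ = 23/0.76734 ≈ 29.974 hours.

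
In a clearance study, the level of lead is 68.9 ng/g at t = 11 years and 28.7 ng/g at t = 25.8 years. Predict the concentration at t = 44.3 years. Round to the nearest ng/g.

Over Δt = 25.8 − 11 = 14.8 years, the level fell by a factor of 68.9/28.7 ≈ 2.4007.
n = log₂(2.4007) ≈ 1.2635 half-lives, so t½ = 14.8/1.2635 ≈ 11.714 years.
From t = 25.8 to t = 44.3: 28.7 × (1/2)^((44.3−25.8)/11.714) ≈ 9.6042 ng/g.

10 ng/g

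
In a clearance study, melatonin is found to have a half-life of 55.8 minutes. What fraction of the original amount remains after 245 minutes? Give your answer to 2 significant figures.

n = 245/55.8 ≈ 4.3907 half-lives.
Fraction remaining = (1/2)^4.3907 ≈ 0.047673.

0.048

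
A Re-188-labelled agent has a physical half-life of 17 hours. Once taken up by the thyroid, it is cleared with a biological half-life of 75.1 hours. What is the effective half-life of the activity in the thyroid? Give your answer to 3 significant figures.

1/t_eff = 1/t_phys + 1/t_biol = 1/17 + 1/75.1 = 0.072139 per hour.
t_eff = 17 × 75.1 / (17 + 75.1) ≈ 13.862 hours.

13.9 hours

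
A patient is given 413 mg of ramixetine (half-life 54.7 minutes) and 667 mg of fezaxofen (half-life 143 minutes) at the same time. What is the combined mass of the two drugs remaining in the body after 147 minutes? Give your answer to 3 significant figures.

391 mg

ramixetine: 413 × (1/2)^(147/54.7) = 413 × (1/2)^2.6874 ≈ 64.116 mg.
fezaxofen: 667 × (1/2)^(147/143) = 667 × (1/2)^1.028 ≈ 327.1 mg.
Total = 64.116 + 327.1 ≈ 391.21 mg.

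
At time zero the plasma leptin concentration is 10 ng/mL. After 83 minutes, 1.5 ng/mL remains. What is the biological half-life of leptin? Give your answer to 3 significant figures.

A/A₀ = 1.5/10 ≈ 0.15.
n = log₂(6.6667) ≈ 2.737 half-lives elapsed in 83 minutes.
t½ = 83/2.737 ≈ 30.326 minutes.

30.3 minutes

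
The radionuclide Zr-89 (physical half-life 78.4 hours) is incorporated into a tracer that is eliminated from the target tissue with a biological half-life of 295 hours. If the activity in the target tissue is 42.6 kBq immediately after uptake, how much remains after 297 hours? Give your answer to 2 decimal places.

1.53 kBq

1/t_eff = 1/t_phys + 1/t_biol = 1/78.4 + 1/295 = 0.016145 per hour.
t_eff = 78.4 × 295 / (78.4 + 295) ≈ 61.939 hours.
Remaining = 42.6 × (1/2)^(297/61.939) = 42.6 × (1/2)^4.795 ≈ 1.5345 kBq.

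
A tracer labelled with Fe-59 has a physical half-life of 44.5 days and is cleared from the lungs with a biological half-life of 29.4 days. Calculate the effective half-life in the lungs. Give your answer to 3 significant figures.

17.7 days

1/t_eff = 1/t_phys + 1/t_biol = 1/44.5 + 1/29.4 = 0.056486 per day.
t_eff = 44.5 × 29.4 / (44.5 + 29.4) ≈ 17.704 days.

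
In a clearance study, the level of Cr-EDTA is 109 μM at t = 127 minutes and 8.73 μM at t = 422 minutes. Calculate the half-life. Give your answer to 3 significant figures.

81.0 minutes

Over Δt = 422 − 127 = 295 minutes, the level fell by a factor of 109/8.73 ≈ 12.486.
n = log₂(12.486) ≈ 3.6422 half-lives, so t½ = 295/3.6422 ≈ 80.995 minutes.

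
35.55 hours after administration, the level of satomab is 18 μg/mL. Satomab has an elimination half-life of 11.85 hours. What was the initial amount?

Number of half-lives elapsed: n = 35.55/11.85 ≈ 3.
A₀ = A × 2^n = 18 × 2^3 = 18 × 8 ≈ 144 μg/mL.

144 μg/mL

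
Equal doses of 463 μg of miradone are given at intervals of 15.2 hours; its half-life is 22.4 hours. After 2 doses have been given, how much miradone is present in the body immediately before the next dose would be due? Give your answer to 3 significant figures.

470 μg

The 2 doses were given 30.4, 15.2 hours ago.
Total = 463·(1/2)^(30.4/22.4) + 463·(1/2)^(15.2/22.4)
      = 180.73 + 289.27 ≈ 470.01 μg.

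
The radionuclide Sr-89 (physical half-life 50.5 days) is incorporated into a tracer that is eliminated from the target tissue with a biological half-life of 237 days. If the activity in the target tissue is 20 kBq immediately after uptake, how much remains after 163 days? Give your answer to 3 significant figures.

1.33 kBq

1/t_eff = 1/t_phys + 1/t_biol = 1/50.5 + 1/237 = 0.024021 per day.
t_eff = 50.5 × 237 / (50.5 + 237) ≈ 41.63 days.
Remaining = 20 × (1/2)^(163/41.63) = 20 × (1/2)^3.9155 ≈ 1.3254 kBq.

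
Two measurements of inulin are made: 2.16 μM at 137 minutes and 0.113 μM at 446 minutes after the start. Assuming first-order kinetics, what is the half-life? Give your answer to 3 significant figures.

Over Δt = 446 − 137 = 309 minutes, the level fell by a factor of 2.16/0.113 ≈ 19.115.
n = log₂(19.115) ≈ 4.2566 half-lives, so t½ = 309/4.2566 ≈ 72.593 minutes.

72.6 minutes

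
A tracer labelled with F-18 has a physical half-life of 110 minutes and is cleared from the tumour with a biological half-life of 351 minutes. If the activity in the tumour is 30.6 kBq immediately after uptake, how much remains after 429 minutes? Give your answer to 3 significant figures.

1/t_eff = 1/t_phys + 1/t_biol = 1/110 + 1/351 = 0.01194 per minute.
t_eff = 110 × 351 / (110 + 351) ≈ 83.753 minutes.
Remaining = 30.6 × (1/2)^(429/83.753) = 30.6 × (1/2)^5.1222 ≈ 0.87858 kBq.

0.879 kBq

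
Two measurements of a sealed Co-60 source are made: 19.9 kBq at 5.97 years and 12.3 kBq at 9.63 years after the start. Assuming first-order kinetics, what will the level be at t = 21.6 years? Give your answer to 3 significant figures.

Over Δt = 9.63 − 5.97 = 3.66 years, the level fell by a factor of 19.9/12.3 ≈ 1.6179.
n = log₂(1.6179) ≈ 0.69411 half-lives, so t½ = 3.66/0.69411 ≈ 5.2729 years.
From t = 9.63 to t = 21.6: 12.3 × (1/2)^((21.6−9.63)/5.2729) ≈ 2.55 kBq.

2.55 kBq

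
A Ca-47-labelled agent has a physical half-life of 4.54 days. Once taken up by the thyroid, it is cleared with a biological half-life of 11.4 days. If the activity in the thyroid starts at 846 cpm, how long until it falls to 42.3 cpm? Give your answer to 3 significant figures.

1/t_eff = 1/t_phys + 1/t_biol = 1/4.54 + 1/11.4 = 0.30798 per day.
t_eff = 4.54 × 11.4 / (4.54 + 11.4) ≈ 3.2469 days.
n = log₂(846/42.3) ≈ 4.3219; t = 4.3219 × 3.2469 ≈ 14.033 days.

14.0 days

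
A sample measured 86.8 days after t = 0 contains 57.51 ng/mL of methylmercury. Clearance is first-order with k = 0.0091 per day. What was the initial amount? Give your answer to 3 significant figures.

t½ = ln 2 / k = 0.69315 / 0.0091 ≈ 76.17 days.
Number of half-lives elapsed: n = 86.8/76.17 ≈ 1.1396.
A₀ = A × 2^n = 57.51 × 2^1.1396 = 57.51 × 2.2031 ≈ 126.7 ng/mL.

127 ng/mL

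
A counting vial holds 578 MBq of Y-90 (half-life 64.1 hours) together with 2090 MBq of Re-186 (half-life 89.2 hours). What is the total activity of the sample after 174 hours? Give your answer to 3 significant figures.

629 MBq

Y-90: 578 × (1/2)^(174/64.1) = 578 × (1/2)^2.7145 ≈ 88.06 MBq.
Re-186: 2090 × (1/2)^(174/89.2) = 2090 × (1/2)^1.9507 ≈ 540.67 MBq.
Total = 88.06 + 540.67 ≈ 628.73 MBq.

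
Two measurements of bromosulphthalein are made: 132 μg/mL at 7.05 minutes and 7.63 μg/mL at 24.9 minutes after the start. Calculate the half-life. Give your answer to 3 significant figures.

4.34 minutes

Over Δt = 24.9 − 7.05 = 17.85 minutes, the level fell by a factor of 132/7.63 ≈ 17.3.
n = log₂(17.3) ≈ 4.1127 half-lives, so t½ = 17.85/4.1127 ≈ 4.3402 minutes.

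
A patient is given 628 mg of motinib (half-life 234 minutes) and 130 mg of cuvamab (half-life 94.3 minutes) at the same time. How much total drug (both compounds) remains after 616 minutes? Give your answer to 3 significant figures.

103 mg

motinib: 628 × (1/2)^(616/234) = 628 × (1/2)^2.6325 ≈ 101.28 mg.
cuvamab: 130 × (1/2)^(616/94.3) = 130 × (1/2)^6.5323 ≈ 1.4045 mg.
Total = 101.28 + 1.4045 ≈ 102.68 mg.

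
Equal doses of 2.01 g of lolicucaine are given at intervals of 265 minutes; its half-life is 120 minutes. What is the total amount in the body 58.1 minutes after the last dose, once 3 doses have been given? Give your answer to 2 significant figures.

1.8 g

The 3 doses were given 588.1, 323.1, 58.1 minutes ago.
Total = 2.01·(1/2)^(588.1/120) + 2.01·(1/2)^(323.1/120) + 2.01·(1/2)^(58.1/120)
      = 0.067282 + 0.31094 + 1.437 ≈ 1.8152 g.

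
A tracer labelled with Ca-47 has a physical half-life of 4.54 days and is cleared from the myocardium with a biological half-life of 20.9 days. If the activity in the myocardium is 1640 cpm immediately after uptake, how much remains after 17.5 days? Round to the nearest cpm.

63 cpm

1/t_eff = 1/t_phys + 1/t_biol = 1/4.54 + 1/20.9 = 0.26811 per day.
t_eff = 4.54 × 20.9 / (4.54 + 20.9) ≈ 3.7298 days.
Remaining = 1640 × (1/2)^(17.5/3.7298) = 1640 × (1/2)^4.6919 ≈ 63.449 cpm.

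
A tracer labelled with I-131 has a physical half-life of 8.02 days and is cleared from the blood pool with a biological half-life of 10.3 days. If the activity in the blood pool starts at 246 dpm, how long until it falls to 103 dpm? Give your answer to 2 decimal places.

1/t_eff = 1/t_phys + 1/t_biol = 1/8.02 + 1/10.3 = 0.22178 per day.
t_eff = 8.02 × 10.3 / (8.02 + 10.3) ≈ 4.5091 days.
n = log₂(246/103) ≈ 1.256; t = 1.256 × 4.5091 ≈ 5.6634 days.

5.66 days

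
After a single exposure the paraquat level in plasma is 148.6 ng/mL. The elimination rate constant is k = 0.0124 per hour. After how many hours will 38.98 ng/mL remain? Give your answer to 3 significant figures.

108 hours

t½ = ln 2 / k = 0.69315 / 0.0124 ≈ 55.899 hours.
Fraction remaining = 38.98/148.6 ≈ 0.26231.
n = log₂(148.6/38.98) = ln(3.8122)/ln 2 ≈ 1.9306 half-lives.
t = n × t½ = 1.9306 × 55.899 ≈ 107.92 hours.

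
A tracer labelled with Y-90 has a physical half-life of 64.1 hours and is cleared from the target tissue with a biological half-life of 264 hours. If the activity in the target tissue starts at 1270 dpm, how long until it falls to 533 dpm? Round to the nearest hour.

65 hours

1/t_eff = 1/t_phys + 1/t_biol = 1/64.1 + 1/264 = 0.019389 per hour.
t_eff = 64.1 × 264 / (64.1 + 264) ≈ 51.577 hours.
n = log₂(1270/533) ≈ 1.2526; t = 1.2526 × 51.577 ≈ 64.606 hours.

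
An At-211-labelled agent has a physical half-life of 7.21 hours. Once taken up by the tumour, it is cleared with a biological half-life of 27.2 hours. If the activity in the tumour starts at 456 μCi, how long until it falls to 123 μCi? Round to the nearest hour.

1/t_eff = 1/t_phys + 1/t_biol = 1/7.21 + 1/27.2 = 0.17546 per hour.
t_eff = 7.21 × 27.2 / (7.21 + 27.2) ≈ 5.6993 hours.
n = log₂(456/123) ≈ 1.8904; t = 1.8904 × 5.6993 ≈ 10.774 hours.

11 hours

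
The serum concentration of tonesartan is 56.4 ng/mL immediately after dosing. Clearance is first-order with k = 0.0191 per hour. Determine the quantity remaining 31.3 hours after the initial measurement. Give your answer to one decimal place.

t½ = ln 2 / k = 0.69315 / 0.0191 ≈ 36.29 hours.
Number of half-lives: n = 31.3/36.29 ≈ 0.86249.
Remaining = 56.4 × (1/2)^0.86249 = 56.4 × 0.55 ≈ 31.02 ng/mL.

31.0 ng/mL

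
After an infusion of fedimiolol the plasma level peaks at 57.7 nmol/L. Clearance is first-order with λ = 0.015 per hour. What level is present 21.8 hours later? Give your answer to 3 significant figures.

t½ = ln 2 / λ = 0.69315 / 0.015 ≈ 46.21 hours.
Number of half-lives: n = 21.8/46.21 ≈ 0.47176.
Remaining = 57.7 × (1/2)^0.47176 = 57.7 × 0.72108 ≈ 41.607 nmol/L.

41.6 nmol/L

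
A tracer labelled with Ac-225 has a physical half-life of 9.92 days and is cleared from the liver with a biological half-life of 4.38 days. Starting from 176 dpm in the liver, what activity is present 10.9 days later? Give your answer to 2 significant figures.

15 dpm

1/t_eff = 1/t_phys + 1/t_biol = 1/9.92 + 1/4.38 = 0.32912 per day.
t_eff = 9.92 × 4.38 / (9.92 + 4.38) ≈ 3.0384 days.
Remaining = 176 × (1/2)^(10.9/3.0384) = 176 × (1/2)^3.5874 ≈ 14.642 dpm.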